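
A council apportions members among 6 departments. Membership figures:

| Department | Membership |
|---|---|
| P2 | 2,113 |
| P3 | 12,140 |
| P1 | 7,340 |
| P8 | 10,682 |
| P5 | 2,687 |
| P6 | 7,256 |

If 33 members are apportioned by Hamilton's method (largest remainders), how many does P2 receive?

The standard divisor is 42218/33 ≈ 1279.333.
Standard quotas: P2 1.6516, P3 9.4893, P1 5.7374, P8 8.3497, P5 2.1003, P6 5.6717.
Lower quotas: P2 1, P3 9, P1 5, P8 8, P5 2, P6 5 (sum 30, leaving 3 seats).
Remainders in descending order: P1 0.7374, P6 0.6717, P2 0.6516, P3 0.4893, P8 0.3497, P5 0.1003.
Largest remainders: P1, P6, P2 receive the extra seats.
P2 receives 2.

2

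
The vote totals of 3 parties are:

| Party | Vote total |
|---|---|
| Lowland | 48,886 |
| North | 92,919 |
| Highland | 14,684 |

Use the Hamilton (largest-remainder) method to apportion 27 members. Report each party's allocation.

Standard divisor: 156489 ÷ 27 ≈ 5795.889.
Standard quotas: Lowland 8.4346, North 16.0319, Highland 2.5335.
Lower quotas: Lowland 8, North 16, Highland 2 (sum 26, leaving 1 seat).
Remainders in descending order: Highland 0.5335, Lowland 0.4346, North 0.0319.
The surplus seat goes to Highland.

Lowland 8, North 16, Highland 3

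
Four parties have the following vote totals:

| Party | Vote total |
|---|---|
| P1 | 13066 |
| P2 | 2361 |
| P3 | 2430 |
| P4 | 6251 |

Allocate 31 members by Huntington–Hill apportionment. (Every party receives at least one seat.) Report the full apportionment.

P1: 17, P2: 3, P3: 3, P4: 8

With divisor 770: modified quotas P1 16.969, P2 3.066, P3 3.156, P4 8.118.
Geometric-mean thresholds: P1 √(16·17)=16.492, P2 √(3·4)=3.464, P3 √(3·4)=3.464, P4 √(8·9)=8.485.
Each quota rounded against its threshold gives P1 17, P2 3, P3 3, P4 8 (total 31).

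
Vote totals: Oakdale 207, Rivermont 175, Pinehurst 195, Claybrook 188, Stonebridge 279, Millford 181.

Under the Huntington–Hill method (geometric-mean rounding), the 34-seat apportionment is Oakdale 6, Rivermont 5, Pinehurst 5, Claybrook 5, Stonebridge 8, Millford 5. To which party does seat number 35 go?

Priority for the next seat is population ÷ (√(s·(s+1))).
Priorities: Oakdale 31.941, Rivermont 31.950, Pinehurst 35.602, Claybrook 34.324, Stonebridge 32.880, Millford 33.046.
Highest priority: Pinehurst.

Pinehurst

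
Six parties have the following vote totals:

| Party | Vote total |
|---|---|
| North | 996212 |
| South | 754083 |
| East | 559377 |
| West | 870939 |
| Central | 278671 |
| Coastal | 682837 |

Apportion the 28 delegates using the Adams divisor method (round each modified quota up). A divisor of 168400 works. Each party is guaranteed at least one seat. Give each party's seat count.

North: 6; South: 5; East: 4; West: 6; Central: 2; Coastal: 5

With modified divisor 168400: modified quotas North 5.916, South 4.478, East 3.322, West 5.172, Central 1.655, Coastal 4.055.
Rounding up: North 6, South 5, East 4, West 6, Central 2, Coastal 5 (total 28).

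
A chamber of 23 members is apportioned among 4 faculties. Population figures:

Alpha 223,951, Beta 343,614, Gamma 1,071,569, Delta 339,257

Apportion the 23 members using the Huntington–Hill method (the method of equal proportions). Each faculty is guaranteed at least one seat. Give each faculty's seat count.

Alpha 3, Beta 4, Gamma 12, Delta 4

With divisor 88611: modified quotas Alpha 2.527, Beta 3.878, Gamma 12.093, Delta 3.829.
Geometric-mean thresholds: Alpha √(2·3)=2.449, Beta √(3·4)=3.464, Gamma √(12·13)=12.490, Delta √(3·4)=3.464.
Each quota rounded against its threshold gives Alpha 3, Beta 4, Gamma 12, Delta 4 (total 23).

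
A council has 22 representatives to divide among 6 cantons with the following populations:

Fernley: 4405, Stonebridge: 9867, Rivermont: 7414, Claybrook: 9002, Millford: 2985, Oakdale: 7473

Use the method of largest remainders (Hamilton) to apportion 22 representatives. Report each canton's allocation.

Total 41146; standard divisor 41146/22 ≈ 1870.273.
Standard quotas: Fernley 2.3553, Stonebridge 5.2757, Rivermont 3.9641, Claybrook 4.8132, Millford 1.5960, Oakdale 3.9957.
Lower quotas: Fernley 2, Stonebridge 5, Rivermont 3, Claybrook 4, Millford 1, Oakdale 3 (sum 18, leaving 4 seats).
Remainders in descending order: Oakdale 0.9957, Rivermont 0.9641, Claybrook 0.8132, Millford 0.5960, Fernley 0.3553, Stonebridge 0.2757.
The surplus seats go to Oakdale, Rivermont, Claybrook, Millford.

Fernley 2, Stonebridge 5, Rivermont 4, Claybrook 5, Millford 2, Oakdale 4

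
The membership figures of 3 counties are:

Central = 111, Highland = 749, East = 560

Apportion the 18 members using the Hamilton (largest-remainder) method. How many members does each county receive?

Total 1420; standard divisor 1420/18 ≈ 78.889.
Standard quotas: Central 1.407, Highland 9.494, East 7.099.
Lower quotas: Central 1, Highland 9, East 7 (sum 17, leaving 1 seat).
Remainders in descending order: Highland 0.494, Central 0.407, East 0.099.
Largest remainder: Highland receives the extra seat.

Central: 1, Highland: 10, East: 7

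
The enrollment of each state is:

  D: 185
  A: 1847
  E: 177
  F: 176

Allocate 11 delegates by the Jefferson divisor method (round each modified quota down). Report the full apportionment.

Standard divisor 2385/11 ≈ 216.818; standard quotas: D 0.853, A 8.519, E 0.816, F 0.812.
Rounding down gives 0, 8, 0, 0 = 8 seats, so the divisor must be adjusted.
With modified divisor 181: modified quotas D 1.022, A 10.204, E 0.978, F 0.972.
Rounding down: D 1, A 10, E 0, F 0 (total 11).

D 1, A 10, E 0, F 0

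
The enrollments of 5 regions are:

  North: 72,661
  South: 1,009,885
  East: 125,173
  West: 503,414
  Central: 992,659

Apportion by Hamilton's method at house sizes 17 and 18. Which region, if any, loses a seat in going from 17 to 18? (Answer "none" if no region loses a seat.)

At 17 seats: North 1, South 6, East 1, West 3, Central 6.
At 18 seats: North 0, South 7, East 1, West 3, Central 7.
North drops from 1 to 0.

North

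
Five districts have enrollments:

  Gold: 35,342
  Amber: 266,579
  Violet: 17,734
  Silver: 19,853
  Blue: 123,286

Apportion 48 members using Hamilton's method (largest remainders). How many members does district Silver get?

2

Standard divisor: 462794 ÷ 48 ≈ 9641.542.
Standard quotas: Gold 3.6656, Amber 27.6490, Violet 1.8393, Silver 2.0591, Blue 12.7870.
Lower quotas: Gold 3, Amber 27, Violet 1, Silver 2, Blue 12 (sum 45, leaving 3 seats).
Remainders in descending order: Violet 0.8393, Blue 0.7870, Gold 0.6656, Amber 0.6490, Silver 0.0591.
Largest remainders: Violet, Blue, Gold receive the extra seats.
Silver receives 2.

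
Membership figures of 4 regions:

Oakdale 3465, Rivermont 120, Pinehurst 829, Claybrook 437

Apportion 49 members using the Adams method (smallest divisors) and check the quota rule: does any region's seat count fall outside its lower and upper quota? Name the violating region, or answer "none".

Standard quotas: Oakdale 35.000, Rivermont 1.212, Pinehurst 8.374, Claybrook 4.414.
Adams allocation: Oakdale 34, Rivermont 2, Pinehurst 8, Claybrook 5.
Oakdale has quota 35.000 (lower 35, upper 35) but receives 34 — outside the quota interval.

Oakdale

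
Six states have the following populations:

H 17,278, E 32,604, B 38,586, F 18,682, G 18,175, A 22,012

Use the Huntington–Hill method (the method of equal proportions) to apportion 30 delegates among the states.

With divisor 5009: modified quotas H 3.449, E 6.509, B 7.703, F 3.730, G 3.628, A 4.394.
Geometric-mean thresholds: H √(3·4)=3.464, E √(6·7)=6.481, B √(7·8)=7.483, F √(3·4)=3.464, G √(3·4)=3.464, A √(4·5)=4.472.
Each quota rounded against its threshold gives H 3, E 7, B 8, F 4, G 4, A 4 (total 30).

H 3; E 7; B 8; F 4; G 4; A 4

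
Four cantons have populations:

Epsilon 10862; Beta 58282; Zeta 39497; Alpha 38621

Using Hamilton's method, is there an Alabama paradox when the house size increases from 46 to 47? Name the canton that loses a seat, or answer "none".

Epsilon

At 46 seats: Epsilon 4, Beta 18, Zeta 12, Alpha 12.
At 47 seats: Epsilon 3, Beta 19, Zeta 13, Alpha 12.
Epsilon drops from 4 to 3.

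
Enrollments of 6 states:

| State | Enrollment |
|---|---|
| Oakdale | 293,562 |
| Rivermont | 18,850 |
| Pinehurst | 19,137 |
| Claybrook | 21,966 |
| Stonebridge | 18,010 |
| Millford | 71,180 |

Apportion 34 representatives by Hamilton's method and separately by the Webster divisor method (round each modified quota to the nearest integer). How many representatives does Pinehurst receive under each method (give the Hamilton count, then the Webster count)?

2 and 1

Hamilton: Oakdale 23, Rivermont 1, Pinehurst 2, Claybrook 2, Stonebridge 1, Millford 5.
Webster: Oakdale 23, Rivermont 1, Pinehurst 1, Claybrook 2, Stonebridge 1, Millford 6.
Pinehurst gets 2 under Hamilton and 1 under Webster.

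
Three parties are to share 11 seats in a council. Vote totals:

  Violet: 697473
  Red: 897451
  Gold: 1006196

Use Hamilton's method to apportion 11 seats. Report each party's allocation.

Standard divisor: 2601120 ÷ 11 ≈ 236465.455.
Standard quotas: Violet 2.9496, Red 3.7953, Gold 4.2552.
Lower quotas: Violet 2, Red 3, Gold 4 (sum 9, leaving 2 seats).
Remainders in descending order: Violet 0.9496, Red 0.7953, Gold 0.2552.
The surplus seats go to Violet, Red.

Violet=3; Red=4; Gold=4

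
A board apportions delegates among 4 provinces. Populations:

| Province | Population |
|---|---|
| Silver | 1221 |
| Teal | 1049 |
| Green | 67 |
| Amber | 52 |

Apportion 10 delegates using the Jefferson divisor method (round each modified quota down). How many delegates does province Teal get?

5

Standard divisor 2389/10 ≈ 238.9; standard quotas: Silver 5.111, Teal 4.391, Green 0.280, Amber 0.218.
Rounding down gives 5, 4, 0, 0 = 9 seats, so the divisor must be adjusted.
With modified divisor 207: modified quotas Silver 5.899, Teal 5.068, Green 0.324, Amber 0.251.
Rounding down: Silver 5, Teal 5, Green 0, Amber 0 (total 10).
Teal receives 5.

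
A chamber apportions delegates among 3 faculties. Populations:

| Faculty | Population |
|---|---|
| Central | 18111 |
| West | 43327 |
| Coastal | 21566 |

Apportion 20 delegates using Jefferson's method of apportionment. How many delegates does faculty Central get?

Standard divisor 83004/20 ≈ 4150.2; standard quotas: Central 4.364, West 10.440, Coastal 5.196.
Rounding down gives 4, 10, 5 = 19 seats, so the divisor must be adjusted.
With modified divisor 3800: modified quotas Central 4.766, West 11.402, Coastal 5.675.
Rounding down: Central 4, West 11, Coastal 5 (total 20).
Central receives 4.

4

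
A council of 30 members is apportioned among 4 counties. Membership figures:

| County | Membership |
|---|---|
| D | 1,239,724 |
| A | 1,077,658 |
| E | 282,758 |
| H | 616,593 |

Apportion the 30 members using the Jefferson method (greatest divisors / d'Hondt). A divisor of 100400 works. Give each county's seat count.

D=12, A=10, E=2, H=6

With modified divisor 100400: modified quotas D 12.348, A 10.734, E 2.816, H 6.141.
Rounding down: D 12, A 10, E 2, H 6 (total 30).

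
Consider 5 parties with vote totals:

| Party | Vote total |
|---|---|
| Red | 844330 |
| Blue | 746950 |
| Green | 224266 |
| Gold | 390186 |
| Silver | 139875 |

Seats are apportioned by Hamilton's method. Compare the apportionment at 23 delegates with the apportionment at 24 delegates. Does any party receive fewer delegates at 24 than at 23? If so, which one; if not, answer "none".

At 23 seats: Red 8, Blue 7, Green 2, Gold 4, Silver 2.
At 24 seats: Red 9, Blue 8, Green 2, Gold 4, Silver 1.
Silver drops from 2 to 1.

Silver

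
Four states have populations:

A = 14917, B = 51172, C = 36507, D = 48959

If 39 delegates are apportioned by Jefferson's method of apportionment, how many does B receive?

Standard divisor 151555/39 ≈ 3886.026; standard quotas: A 3.839, B 13.168, C 9.394, D 12.599.
Rounding down gives 3, 13, 9, 12 = 37 seats, so the divisor must be adjusted.
With modified divisor 3700: modified quotas A 4.032, B 13.830, C 9.867, D 13.232.
Rounding down: A 4, B 13, C 9, D 13 (total 39).
B receives 13.

13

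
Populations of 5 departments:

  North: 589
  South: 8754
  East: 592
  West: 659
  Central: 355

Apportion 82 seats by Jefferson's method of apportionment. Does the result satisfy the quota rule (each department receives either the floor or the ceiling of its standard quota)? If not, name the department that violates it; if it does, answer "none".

South

Standard quotas: North 4.411, South 65.561, East 4.434, West 4.935, Central 2.659.
Jefferson allocation: North 4, South 67, East 4, West 5, Central 2.
South has quota 65.561 (lower 65, upper 66) but receives 67 — outside the quota interval.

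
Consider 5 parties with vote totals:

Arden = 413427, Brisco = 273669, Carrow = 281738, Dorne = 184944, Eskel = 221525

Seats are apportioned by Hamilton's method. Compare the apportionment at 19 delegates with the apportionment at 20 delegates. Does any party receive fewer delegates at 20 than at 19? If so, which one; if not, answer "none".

At 19 seats: Arden 6, Brisco 4, Carrow 4, Dorne 2, Eskel 3.
At 20 seats: Arden 6, Brisco 4, Carrow 4, Dorne 3, Eskel 3.
No party's allocation decreased.

none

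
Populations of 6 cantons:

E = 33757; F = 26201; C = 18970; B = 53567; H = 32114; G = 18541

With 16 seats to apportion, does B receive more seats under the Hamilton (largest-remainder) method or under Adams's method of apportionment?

Hamilton

Hamilton: E 3, F 2, C 2, B 5, H 3, G 1.
Adams: E 3, F 2, C 2, B 4, H 3, G 2.
B gets 5 under Hamilton and 4 under Adams.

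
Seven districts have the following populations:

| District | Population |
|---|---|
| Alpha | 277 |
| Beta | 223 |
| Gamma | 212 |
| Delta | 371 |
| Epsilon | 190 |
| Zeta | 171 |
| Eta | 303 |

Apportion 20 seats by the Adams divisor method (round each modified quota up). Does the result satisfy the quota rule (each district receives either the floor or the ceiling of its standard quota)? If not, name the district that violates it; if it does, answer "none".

Standard quotas: Alpha 3.171, Beta 2.553, Gamma 2.427, Delta 4.247, Epsilon 2.175, Zeta 1.958, Eta 3.469.
Adams allocation: Alpha 3, Beta 3, Gamma 3, Delta 4, Epsilon 2, Zeta 2, Eta 3.
Every allocation lies between the lower and upper quota.

none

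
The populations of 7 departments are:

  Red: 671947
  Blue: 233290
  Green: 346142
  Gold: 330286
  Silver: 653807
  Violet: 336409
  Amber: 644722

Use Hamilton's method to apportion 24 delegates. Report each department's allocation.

The standard divisor is 3216603/24 ≈ 134025.125.
Standard quotas: Red 5.0136, Blue 1.7406, Green 2.5827, Gold 2.4644, Silver 4.8782, Violet 2.5100, Amber 4.8105.
Lower quotas: Red 5, Blue 1, Green 2, Gold 2, Silver 4, Violet 2, Amber 4 (sum 20, leaving 4 seats).
Remainders in descending order: Silver 0.8782, Amber 0.8105, Blue 0.7406, Green 0.5827, Violet 0.5100, Gold 0.4644, Red 0.0136.
Largest remainders: Silver, Amber, Blue, Green receive the extra seats.

Red=5, Blue=2, Green=3, Gold=2, Silver=5, Violet=2, Amber=5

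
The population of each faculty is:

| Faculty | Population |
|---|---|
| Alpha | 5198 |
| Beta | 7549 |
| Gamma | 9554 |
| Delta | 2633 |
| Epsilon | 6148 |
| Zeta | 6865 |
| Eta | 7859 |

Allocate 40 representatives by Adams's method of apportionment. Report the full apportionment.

Alpha 5; Beta 6; Gamma 8; Delta 3; Epsilon 5; Zeta 6; Eta 7

Standard divisor 45806/40 ≈ 1145.15; standard quotas: Alpha 4.539, Beta 6.592, Gamma 8.343, Delta 2.299, Epsilon 5.369, Zeta 5.995, Eta 6.863.
Rounding up gives 5, 7, 9, 3, 6, 6, 7 = 43 seats, so the divisor must be adjusted.
With modified divisor 1280: modified quotas Alpha 4.061, Beta 5.898, Gamma 7.464, Delta 2.057, Epsilon 4.803, Zeta 5.363, Eta 6.140.
Rounding up: Alpha 5, Beta 6, Gamma 8, Delta 3, Epsilon 5, Zeta 6, Eta 7 (total 40).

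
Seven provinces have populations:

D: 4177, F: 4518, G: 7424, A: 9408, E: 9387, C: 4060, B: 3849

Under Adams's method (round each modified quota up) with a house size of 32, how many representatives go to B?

Standard divisor 42823/32 ≈ 1338.219; standard quotas: D 3.121, F 3.376, G 5.548, A 7.030, E 7.015, C 3.034, B 2.876.
Rounding up gives 4, 4, 6, 8, 8, 4, 3 = 37 seats, so the divisor must be adjusted.
With modified divisor 1495: modified quotas D 2.794, F 3.022, G 4.966, A 6.293, E 6.279, C 2.716, B 2.575.
Rounding up: D 3, F 4, G 5, A 7, E 7, C 3, B 3 (total 32).
B receives 3.

3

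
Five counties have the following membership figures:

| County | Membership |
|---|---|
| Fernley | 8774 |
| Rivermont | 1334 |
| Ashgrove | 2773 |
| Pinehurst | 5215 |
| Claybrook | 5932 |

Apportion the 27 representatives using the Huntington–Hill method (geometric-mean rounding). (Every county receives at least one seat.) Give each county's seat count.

With divisor 920: modified quotas Fernley 9.537, Rivermont 1.450, Ashgrove 3.014, Pinehurst 5.668, Claybrook 6.448.
Geometric-mean thresholds: Fernley √(9·10)=9.487, Rivermont √(1·2)=1.414, Ashgrove √(3·4)=3.464, Pinehurst √(5·6)=5.477, Claybrook √(6·7)=6.481.
Each quota rounded against its threshold gives Fernley 10, Rivermont 2, Ashgrove 3, Pinehurst 6, Claybrook 6 (total 27).

Fernley=10; Rivermont=2; Ashgrove=3; Pinehurst=6; Claybrook=6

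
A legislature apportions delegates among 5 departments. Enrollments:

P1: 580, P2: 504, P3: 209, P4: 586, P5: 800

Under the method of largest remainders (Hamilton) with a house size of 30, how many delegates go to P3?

2

Standard divisor: 2679 ÷ 30 ≈ 89.3.
Standard quotas: P1 6.495, P2 5.644, P3 2.340, P4 6.562, P5 8.959.
Lower quotas: P1 6, P2 5, P3 2, P4 6, P5 8 (sum 27, leaving 3 seats).
Remainders in descending order: P5 0.959, P2 0.644, P4 0.562, P1 0.495, P3 0.340.
Largest remainders: P5, P2, P4 receive the extra seats.
P3 receives 2.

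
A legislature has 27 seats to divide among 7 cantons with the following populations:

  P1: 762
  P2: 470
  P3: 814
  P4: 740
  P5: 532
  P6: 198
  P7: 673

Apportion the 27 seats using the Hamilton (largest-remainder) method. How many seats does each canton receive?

P1 5, P2 3, P3 5, P4 5, P5 4, P6 1, P7 4

Total 4189; standard divisor 4189/27 ≈ 155.148.
Standard quotas: P1 4.911, P2 3.029, P3 5.247, P4 4.770, P5 3.429, P6 1.276, P7 4.338.
Lower quotas: P1 4, P2 3, P3 5, P4 4, P5 3, P6 1, P7 4 (sum 24, leaving 3 seats).
Remainders in descending order: P1 0.911, P4 0.770, P5 0.429, P7 0.338, P6 0.276, P3 0.247, P2 0.029.
Largest remainders: P1, P4, P5 receive the extra seats.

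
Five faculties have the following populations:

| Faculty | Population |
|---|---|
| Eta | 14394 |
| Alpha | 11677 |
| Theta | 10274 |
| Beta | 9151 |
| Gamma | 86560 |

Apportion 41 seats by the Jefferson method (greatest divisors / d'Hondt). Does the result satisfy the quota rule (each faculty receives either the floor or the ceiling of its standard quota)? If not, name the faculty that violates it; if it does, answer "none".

Gamma

Standard quotas: Eta 4.469, Alpha 3.625, Theta 3.190, Beta 2.841, Gamma 26.875.
Jefferson allocation: Eta 4, Alpha 3, Theta 3, Beta 3, Gamma 28.
Gamma has quota 26.875 (lower 26, upper 27) but receives 28 — outside the quota interval.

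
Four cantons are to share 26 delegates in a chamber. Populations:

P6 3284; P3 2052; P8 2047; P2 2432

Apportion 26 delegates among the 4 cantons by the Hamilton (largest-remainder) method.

P6 9; P3 5; P8 5; P2 7

Standard divisor: 9815 ÷ 26 ≈ 377.5.
Standard quotas: P6 8.699, P3 5.436, P8 5.423, P2 6.442.
Lower quotas: P6 8, P3 5, P8 5, P2 6 (sum 24, leaving 2 seats).
Remainders in descending order: P6 0.699, P2 0.442, P3 0.436, P8 0.423.
The surplus seats go to P6, P2.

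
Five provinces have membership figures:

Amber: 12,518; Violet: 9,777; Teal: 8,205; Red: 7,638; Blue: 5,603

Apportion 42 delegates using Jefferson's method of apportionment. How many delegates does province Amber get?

Standard divisor 43741/42 ≈ 1041.452; standard quotas: Amber 12.020, Violet 9.388, Teal 7.878, Red 7.334, Blue 5.380.
Rounding down gives 12, 9, 7, 7, 5 = 40 seats, so the divisor must be adjusted.
With modified divisor 970: modified quotas Amber 12.905, Violet 10.079, Teal 8.459, Red 7.874, Blue 5.776.
Rounding down: Amber 12, Violet 10, Teal 8, Red 7, Blue 5 (total 42).
Amber receives 12.

12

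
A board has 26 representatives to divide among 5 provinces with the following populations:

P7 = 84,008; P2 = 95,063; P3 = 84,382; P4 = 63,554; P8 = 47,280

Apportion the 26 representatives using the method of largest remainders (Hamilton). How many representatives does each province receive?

P7: 6, P2: 7, P3: 6, P4: 4, P8: 3

Standard divisor: 374287 ÷ 26 ≈ 14395.654.
Standard quotas: P7 5.8357, P2 6.6036, P3 5.8616, P4 4.4148, P8 3.2843.
Lower quotas: P7 5, P2 6, P3 5, P4 4, P8 3 (sum 23, leaving 3 seats).
Remainders in descending order: P3 0.8616, P7 0.8357, P2 0.6036, P4 0.4148, P8 0.2843.
Largest remainders: P3, P7, P2 receive the extra seats.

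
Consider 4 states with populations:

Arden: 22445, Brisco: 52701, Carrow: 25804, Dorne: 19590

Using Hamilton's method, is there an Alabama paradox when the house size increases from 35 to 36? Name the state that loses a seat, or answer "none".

Arden

At 35 seats: Arden 7, Brisco 15, Carrow 7, Dorne 6.
At 36 seats: Arden 6, Brisco 16, Carrow 8, Dorne 6.
Arden drops from 7 to 6.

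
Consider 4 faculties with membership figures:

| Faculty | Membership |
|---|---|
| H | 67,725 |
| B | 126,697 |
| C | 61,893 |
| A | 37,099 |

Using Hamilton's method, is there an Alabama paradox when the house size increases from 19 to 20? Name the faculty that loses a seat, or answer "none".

A

At 19 seats: H 4, B 8, C 4, A 3.
At 20 seats: H 5, B 9, C 4, A 2.
A drops from 3 to 2.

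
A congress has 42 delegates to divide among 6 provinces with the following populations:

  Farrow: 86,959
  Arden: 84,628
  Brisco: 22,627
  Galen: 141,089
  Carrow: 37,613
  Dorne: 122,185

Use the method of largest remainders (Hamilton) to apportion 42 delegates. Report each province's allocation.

Total 495101; standard divisor 495101/42 ≈ 11788.119.
Standard quotas: Farrow 7.3768, Arden 7.1791, Brisco 1.9195, Galen 11.9687, Carrow 3.1908, Dorne 10.3651.
Lower quotas: Farrow 7, Arden 7, Brisco 1, Galen 11, Carrow 3, Dorne 10 (sum 39, leaving 3 seats).
Remainders in descending order: Galen 0.9687, Brisco 0.9195, Farrow 0.3768, Dorne 0.3651, Carrow 0.1908, Arden 0.1791.
Largest remainders: Galen, Brisco, Farrow receive the extra seats.

Farrow=8, Arden=7, Brisco=2, Galen=12, Carrow=3, Dorne=10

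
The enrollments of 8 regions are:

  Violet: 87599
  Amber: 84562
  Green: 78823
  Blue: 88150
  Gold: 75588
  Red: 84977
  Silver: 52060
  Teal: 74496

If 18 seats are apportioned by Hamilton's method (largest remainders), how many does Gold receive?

Total 626255; standard divisor 626255/18 ≈ 34791.944.
Standard quotas: Violet 2.5178, Amber 2.4305, Green 2.2656, Blue 2.5336, Gold 2.1726, Red 2.4424, Silver 1.4963, Teal 2.1412.
Lower quotas: Violet 2, Amber 2, Green 2, Blue 2, Gold 2, Red 2, Silver 1, Teal 2 (sum 15, leaving 3 seats).
Remainders in descending order: Blue 0.5336, Violet 0.5178, Silver 0.4963, Red 0.4424, Amber 0.4305, Green 0.2656, Gold 0.1726, Teal 0.1412.
The surplus seats go to Blue, Violet, Silver.
Gold receives 2.

2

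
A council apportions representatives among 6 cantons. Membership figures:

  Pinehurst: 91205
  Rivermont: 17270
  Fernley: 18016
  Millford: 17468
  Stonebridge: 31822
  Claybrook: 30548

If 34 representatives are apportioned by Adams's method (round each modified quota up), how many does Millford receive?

3

Standard divisor 206329/34 ≈ 6068.5; standard quotas: Pinehurst 15.029, Rivermont 2.846, Fernley 2.969, Millford 2.878, Stonebridge 5.244, Claybrook 5.034.
Rounding up gives 16, 3, 3, 3, 6, 6 = 37 seats, so the divisor must be adjusted.
With modified divisor 6400: modified quotas Pinehurst 14.251, Rivermont 2.698, Fernley 2.815, Millford 2.729, Stonebridge 4.972, Claybrook 4.773.
Rounding up: Pinehurst 15, Rivermont 3, Fernley 3, Millford 3, Stonebridge 5, Claybrook 5 (total 34).
Millford receives 3.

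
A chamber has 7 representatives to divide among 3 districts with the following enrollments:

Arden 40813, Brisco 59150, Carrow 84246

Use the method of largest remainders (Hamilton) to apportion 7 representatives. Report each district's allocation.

Arden=2, Brisco=2, Carrow=3

The standard divisor is 184209/7 ≈ 26315.571.
Standard quotas: Arden 1.5509, Brisco 2.2477, Carrow 3.2014.
Lower quotas: Arden 1, Brisco 2, Carrow 3 (sum 6, leaving 1 seat).
Remainders in descending order: Arden 0.5509, Brisco 0.2477, Carrow 0.2014.
The surplus seat goes to Arden.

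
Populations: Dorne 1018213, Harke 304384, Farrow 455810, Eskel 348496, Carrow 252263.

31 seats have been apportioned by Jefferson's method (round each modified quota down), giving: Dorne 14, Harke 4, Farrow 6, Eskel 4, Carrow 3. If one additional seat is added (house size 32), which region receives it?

Priority for the next seat is population ÷ (current seats + 1).
Priorities: Dorne 67880.867, Harke 60876.800, Farrow 65115.714, Eskel 69699.200, Carrow 63065.750.
Highest priority: Eskel.

Eskel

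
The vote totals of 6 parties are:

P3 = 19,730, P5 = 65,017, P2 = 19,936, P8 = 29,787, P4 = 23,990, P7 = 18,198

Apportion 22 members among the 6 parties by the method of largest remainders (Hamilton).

The standard divisor is 176658/22 ≈ 8029.909.
Standard quotas: P3 2.4571, P5 8.0969, P2 2.4827, P8 3.7095, P4 2.9876, P7 2.2663.
Lower quotas: P3 2, P5 8, P2 2, P8 3, P4 2, P7 2 (sum 19, leaving 3 seats).
Remainders in descending order: P4 0.9876, P8 0.7095, P2 0.4827, P3 0.4571, P7 0.2663, P5 0.0969.
Largest remainders: P4, P8, P2 receive the extra seats.

P3 2, P5 8, P2 3, P8 4, P4 3, P7 2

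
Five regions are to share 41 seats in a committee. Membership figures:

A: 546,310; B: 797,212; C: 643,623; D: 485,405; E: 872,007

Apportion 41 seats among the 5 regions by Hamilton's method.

A=7, B=10, C=8, D=6, E=10

Standard divisor: 3344557 ÷ 41 ≈ 81574.561.
Standard quotas: A 6.6971, B 9.7728, C 7.8900, D 5.9504, E 10.6897.
Lower quotas: A 6, B 9, C 7, D 5, E 10 (sum 37, leaving 4 seats).
Remainders in descending order: D 0.9504, C 0.8900, B 0.7728, A 0.6971, E 0.6897.
Largest remainders: D, C, B, A receive the extra seats.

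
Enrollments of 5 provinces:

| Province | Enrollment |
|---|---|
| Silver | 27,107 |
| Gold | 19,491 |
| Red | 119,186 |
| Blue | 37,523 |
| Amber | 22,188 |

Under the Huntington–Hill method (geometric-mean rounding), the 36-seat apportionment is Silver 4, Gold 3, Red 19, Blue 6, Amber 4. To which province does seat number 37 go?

Priority for the next seat is population ÷ (√(s·(s+1))).
Priorities: Silver 6061.309, Gold 5626.567, Red 6114.113, Blue 5789.925, Amber 4961.388.
Highest priority: Red.

Red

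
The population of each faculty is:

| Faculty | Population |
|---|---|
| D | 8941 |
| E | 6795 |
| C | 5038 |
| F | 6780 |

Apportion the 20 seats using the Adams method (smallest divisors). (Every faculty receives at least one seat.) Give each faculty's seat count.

Standard divisor 27554/20 ≈ 1377.7; standard quotas: D 6.490, E 4.932, C 3.657, F 4.921.
Rounding up gives 7, 5, 4, 5 = 21 seats, so the divisor must be adjusted.
With modified divisor 1600: modified quotas D 5.588, E 4.247, C 3.149, F 4.237.
Rounding up: D 6, E 5, C 4, F 5 (total 20).

D: 6, E: 5, C: 4, F: 5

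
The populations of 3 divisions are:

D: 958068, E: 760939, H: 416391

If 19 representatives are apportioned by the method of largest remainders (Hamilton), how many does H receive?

4

The standard divisor is 2135398/19 ≈ 112389.368.
Standard quotas: D 8.5245, E 6.7706, H 3.7049.
Lower quotas: D 8, E 6, H 3 (sum 17, leaving 2 seats).
Remainders in descending order: E 0.7706, H 0.7049, D 0.5245.
The surplus seats go to E, H.
H receives 4.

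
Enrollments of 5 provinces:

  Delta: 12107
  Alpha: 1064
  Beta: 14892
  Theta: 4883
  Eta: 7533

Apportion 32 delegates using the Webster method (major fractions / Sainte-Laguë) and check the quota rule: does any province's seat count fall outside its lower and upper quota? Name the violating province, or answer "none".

none

Standard quotas: Delta 9.571, Alpha 0.841, Beta 11.773, Theta 3.860, Eta 5.955.
Webster allocation: Delta 9, Alpha 1, Beta 12, Theta 4, Eta 6.
Every allocation lies between the lower and upper quota.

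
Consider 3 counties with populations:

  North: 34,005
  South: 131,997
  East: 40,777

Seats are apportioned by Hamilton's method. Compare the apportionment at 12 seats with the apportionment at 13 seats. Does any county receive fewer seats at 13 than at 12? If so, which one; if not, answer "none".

none

At 12 seats: North 2, South 8, East 2.
At 13 seats: North 2, South 8, East 3.
No county's allocation decreased.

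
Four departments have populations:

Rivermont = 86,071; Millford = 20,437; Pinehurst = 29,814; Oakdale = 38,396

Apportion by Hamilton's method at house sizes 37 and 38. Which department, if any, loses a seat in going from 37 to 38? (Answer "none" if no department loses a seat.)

Millford

At 37 seats: Rivermont 18, Millford 5, Pinehurst 6, Oakdale 8.
At 38 seats: Rivermont 19, Millford 4, Pinehurst 7, Oakdale 8.
Millford drops from 5 to 4.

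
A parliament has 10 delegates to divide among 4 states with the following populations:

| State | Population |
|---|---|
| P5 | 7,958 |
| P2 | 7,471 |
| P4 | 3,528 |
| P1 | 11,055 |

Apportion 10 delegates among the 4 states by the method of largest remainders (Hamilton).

Standard divisor: 30012 ÷ 10 ≈ 3001.2.
Standard quotas: P5 2.6516, P2 2.4893, P4 1.1755, P1 3.6835.
Lower quotas: P5 2, P2 2, P4 1, P1 3 (sum 8, leaving 2 seats).
Remainders in descending order: P1 0.6835, P5 0.6516, P2 0.4893, P4 0.1755.
Largest remainders: P1, P5 receive the extra seats.

P5 3; P2 2; P4 1; P1 4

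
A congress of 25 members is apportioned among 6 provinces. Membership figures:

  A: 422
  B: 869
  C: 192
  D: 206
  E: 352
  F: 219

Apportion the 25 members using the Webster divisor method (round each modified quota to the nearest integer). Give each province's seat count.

A: 5, B: 10, C: 2, D: 2, E: 4, F: 2

Standard divisor 2260/25 ≈ 90.4; standard quotas: A 4.668, B 9.613, C 2.124, D 2.279, E 3.894, F 2.423.
Rounding to the nearest integer gives A 5, B 10, C 2, D 2, E 4, F 2 — total 25, matching the house size, so no adjustment is needed.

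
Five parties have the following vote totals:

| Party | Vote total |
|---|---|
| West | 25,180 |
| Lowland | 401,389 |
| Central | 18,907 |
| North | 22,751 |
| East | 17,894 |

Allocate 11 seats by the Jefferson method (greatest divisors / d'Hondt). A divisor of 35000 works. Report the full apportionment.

West 0, Lowland 11, Central 0, North 0, East 0

With modified divisor 35000: modified quotas West 0.719, Lowland 11.468, Central 0.540, North 0.650, East 0.511.
Rounding down: West 0, Lowland 11, Central 0, North 0, East 0 (total 11).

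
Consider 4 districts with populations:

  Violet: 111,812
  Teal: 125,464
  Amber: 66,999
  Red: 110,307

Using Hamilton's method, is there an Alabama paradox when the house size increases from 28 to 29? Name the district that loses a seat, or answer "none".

At 28 seats: Violet 8, Teal 8, Amber 5, Red 7.
At 29 seats: Violet 8, Teal 9, Amber 4, Red 8.
Amber drops from 5 to 4.

Amber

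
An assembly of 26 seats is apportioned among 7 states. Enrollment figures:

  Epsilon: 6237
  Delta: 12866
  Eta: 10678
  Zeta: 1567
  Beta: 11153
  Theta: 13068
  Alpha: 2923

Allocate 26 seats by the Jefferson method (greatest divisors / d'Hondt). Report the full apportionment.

Standard divisor 58492/26 ≈ 2249.692; standard quotas: Epsilon 2.772, Delta 5.719, Eta 4.746, Zeta 0.697, Beta 4.958, Theta 5.809, Alpha 1.299.
Rounding down gives 2, 5, 4, 0, 4, 5, 1 = 21 seats, so the divisor must be adjusted.
With modified divisor 2000: modified quotas Epsilon 3.119, Delta 6.433, Eta 5.339, Zeta 0.783, Beta 5.577, Theta 6.534, Alpha 1.462.
Rounding down: Epsilon 3, Delta 6, Eta 5, Zeta 0, Beta 5, Theta 6, Alpha 1 (total 26).

Epsilon 3, Delta 6, Eta 5, Zeta 0, Beta 5, Theta 6, Alpha 1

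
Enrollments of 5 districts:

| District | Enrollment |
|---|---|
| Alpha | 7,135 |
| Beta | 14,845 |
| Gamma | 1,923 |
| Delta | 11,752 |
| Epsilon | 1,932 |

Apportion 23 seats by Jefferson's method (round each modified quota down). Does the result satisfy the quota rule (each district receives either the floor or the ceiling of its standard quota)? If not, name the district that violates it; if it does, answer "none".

Standard quotas: Alpha 4.366, Beta 9.084, Gamma 1.177, Delta 7.191, Epsilon 1.182.
Jefferson allocation: Alpha 4, Beta 10, Gamma 1, Delta 7, Epsilon 1.
Every allocation lies between the lower and upper quota.

none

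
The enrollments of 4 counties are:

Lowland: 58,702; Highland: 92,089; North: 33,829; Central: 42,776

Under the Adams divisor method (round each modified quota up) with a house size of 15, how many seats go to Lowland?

Standard divisor 227396/15 ≈ 15159.733; standard quotas: Lowland 3.872, Highland 6.075, North 2.232, Central 2.822.
Rounding up gives 4, 7, 3, 3 = 17 seats, so the divisor must be adjusted.
With modified divisor 17700: modified quotas Lowland 3.316, Highland 5.203, North 1.911, Central 2.417.
Rounding up: Lowland 4, Highland 6, North 2, Central 3 (total 15).
Lowland receives 4.

4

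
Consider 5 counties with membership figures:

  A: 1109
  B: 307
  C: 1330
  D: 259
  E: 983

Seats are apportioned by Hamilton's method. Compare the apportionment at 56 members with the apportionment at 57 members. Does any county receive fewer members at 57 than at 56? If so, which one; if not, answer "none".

At 56 seats: A 15, B 4, C 19, D 4, E 14.
At 57 seats: A 16, B 4, C 19, D 4, E 14.
No county's allocation decreased.

none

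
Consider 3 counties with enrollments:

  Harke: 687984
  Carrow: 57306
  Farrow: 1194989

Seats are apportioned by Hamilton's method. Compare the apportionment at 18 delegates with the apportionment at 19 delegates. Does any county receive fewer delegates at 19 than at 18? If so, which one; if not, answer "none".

Carrow

At 18 seats: Harke 6, Carrow 1, Farrow 11.
At 19 seats: Harke 7, Carrow 0, Farrow 12.
Carrow drops from 1 to 0.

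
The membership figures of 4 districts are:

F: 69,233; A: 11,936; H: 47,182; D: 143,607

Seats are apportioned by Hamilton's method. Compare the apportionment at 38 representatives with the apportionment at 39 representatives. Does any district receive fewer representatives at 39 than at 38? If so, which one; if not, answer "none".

At 38 seats: F 10, A 2, H 6, D 20.
At 39 seats: F 10, A 2, H 7, D 20.
No district's allocation decreased.

none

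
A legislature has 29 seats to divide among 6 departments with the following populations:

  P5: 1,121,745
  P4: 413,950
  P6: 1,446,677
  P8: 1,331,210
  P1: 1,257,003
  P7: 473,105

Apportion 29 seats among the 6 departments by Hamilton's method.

The standard divisor is 6043690/29 ≈ 208403.103.
Standard quotas: P5 5.3826, P4 1.9863, P6 6.9417, P8 6.3877, P1 6.0316, P7 2.2701.
Lower quotas: P5 5, P4 1, P6 6, P8 6, P1 6, P7 2 (sum 26, leaving 3 seats).
Remainders in descending order: P4 0.9863, P6 0.9417, P8 0.3877, P5 0.3826, P7 0.2701, P1 0.0316.
The surplus seats go to P4, P6, P8.

P5=5, P4=2, P6=7, P8=7, P1=6, P7=2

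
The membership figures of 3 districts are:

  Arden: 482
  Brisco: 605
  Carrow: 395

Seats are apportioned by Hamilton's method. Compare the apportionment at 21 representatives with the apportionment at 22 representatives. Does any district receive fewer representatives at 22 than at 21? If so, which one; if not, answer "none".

At 21 seats: Arden 7, Brisco 8, Carrow 6.
At 22 seats: Arden 7, Brisco 9, Carrow 6.
No district's allocation decreased.

none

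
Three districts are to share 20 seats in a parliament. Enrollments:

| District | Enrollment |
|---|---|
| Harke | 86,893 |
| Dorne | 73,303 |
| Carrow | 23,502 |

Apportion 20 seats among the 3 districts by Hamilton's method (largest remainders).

Harke=9, Dorne=8, Carrow=3

Standard divisor: 183698 ÷ 20 ≈ 9184.9.
Standard quotas: Harke 9.4604, Dorne 7.9808, Carrow 2.5588.
Lower quotas: Harke 9, Dorne 7, Carrow 2 (sum 18, leaving 2 seats).
Remainders in descending order: Dorne 0.9808, Carrow 0.5588, Harke 0.4604.
The surplus seats go to Dorne, Carrow.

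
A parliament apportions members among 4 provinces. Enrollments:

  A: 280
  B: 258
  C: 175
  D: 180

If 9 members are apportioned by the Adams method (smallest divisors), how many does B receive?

2

Standard divisor 893/9 ≈ 99.222; standard quotas: A 2.822, B 2.600, C 1.764, D 1.814.
Rounding up gives 3, 3, 2, 2 = 10 seats, so the divisor must be adjusted.
With modified divisor 134: modified quotas A 2.090, B 1.925, C 1.306, D 1.343.
Rounding up: A 3, B 2, C 2, D 2 (total 9).
B receives 2.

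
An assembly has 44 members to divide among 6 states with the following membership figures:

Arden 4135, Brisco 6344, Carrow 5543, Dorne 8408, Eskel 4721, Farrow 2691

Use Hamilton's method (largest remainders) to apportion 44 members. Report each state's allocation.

Standard divisor: 31842 ÷ 44 ≈ 723.682.
Standard quotas: Arden 5.7138, Brisco 8.7663, Carrow 7.6594, Dorne 11.6184, Eskel 6.5236, Farrow 3.7185.
Lower quotas: Arden 5, Brisco 8, Carrow 7, Dorne 11, Eskel 6, Farrow 3 (sum 40, leaving 4 seats).
Remainders in descending order: Brisco 0.7663, Farrow 0.7185, Arden 0.7138, Carrow 0.6594, Dorne 0.6184, Eskel 0.5236.
Largest remainders: Brisco, Farrow, Arden, Carrow receive the extra seats.

Arden: 6, Brisco: 9, Carrow: 8, Dorne: 11, Eskel: 6, Farrow: 4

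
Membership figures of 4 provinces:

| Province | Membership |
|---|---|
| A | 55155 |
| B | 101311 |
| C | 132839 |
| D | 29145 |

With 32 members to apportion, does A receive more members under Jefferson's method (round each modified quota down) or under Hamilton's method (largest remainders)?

Jefferson: A 5, B 10, C 14, D 3.
Hamilton: A 6, B 10, C 13, D 3.
A gets 5 under Jefferson and 6 under Hamilton.

Hamilton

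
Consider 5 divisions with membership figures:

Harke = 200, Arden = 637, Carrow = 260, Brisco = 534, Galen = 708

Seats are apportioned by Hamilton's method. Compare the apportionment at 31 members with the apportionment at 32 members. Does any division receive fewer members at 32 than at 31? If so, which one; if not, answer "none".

Carrow

At 31 seats: Harke 3, Arden 8, Carrow 4, Brisco 7, Galen 9.
At 32 seats: Harke 3, Arden 9, Carrow 3, Brisco 7, Galen 10.
Carrow drops from 4 to 3.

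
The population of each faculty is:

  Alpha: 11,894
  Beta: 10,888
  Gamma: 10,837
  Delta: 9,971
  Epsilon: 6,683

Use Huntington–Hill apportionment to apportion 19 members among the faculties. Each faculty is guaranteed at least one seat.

Alpha=4, Beta=4, Gamma=4, Delta=4, Epsilon=3

With divisor 2694: modified quotas Alpha 4.415, Beta 4.042, Gamma 4.023, Delta 3.701, Epsilon 2.481.
Geometric-mean thresholds: Alpha √(4·5)=4.472, Beta √(4·5)=4.472, Gamma √(4·5)=4.472, Delta √(3·4)=3.464, Epsilon √(2·3)=2.449.
Each quota rounded against its threshold gives Alpha 4, Beta 4, Gamma 4, Delta 4, Epsilon 3 (total 19).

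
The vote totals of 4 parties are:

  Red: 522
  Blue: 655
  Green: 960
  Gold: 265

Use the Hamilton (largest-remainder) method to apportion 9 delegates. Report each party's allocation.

Red 2, Blue 2, Green 4, Gold 1

The standard divisor is 2402/9 ≈ 266.889.
Standard quotas: Red 1.956, Blue 2.454, Green 3.597, Gold 0.993.
Lower quotas: Red 1, Blue 2, Green 3, Gold 0 (sum 6, leaving 3 seats).
Remainders in descending order: Gold 0.993, Red 0.956, Green 0.597, Blue 0.454.
Largest remainders: Gold, Red, Green receive the extra seats.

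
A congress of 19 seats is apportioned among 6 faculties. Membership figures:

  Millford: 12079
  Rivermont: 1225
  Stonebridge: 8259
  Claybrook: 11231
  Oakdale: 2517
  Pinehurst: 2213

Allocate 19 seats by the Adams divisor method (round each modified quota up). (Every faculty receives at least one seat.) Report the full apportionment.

Standard divisor 37524/19 ≈ 1974.947; standard quotas: Millford 6.116, Rivermont 0.620, Stonebridge 4.182, Claybrook 5.687, Oakdale 1.274, Pinehurst 1.121.
Rounding up gives 7, 1, 5, 6, 2, 2 = 23 seats, so the divisor must be adjusted.
With modified divisor 2300: modified quotas Millford 5.252, Rivermont 0.533, Stonebridge 3.591, Claybrook 4.883, Oakdale 1.094, Pinehurst 0.962.
Rounding up: Millford 6, Rivermont 1, Stonebridge 4, Claybrook 5, Oakdale 2, Pinehurst 1 (total 19).

Millford: 6, Rivermont: 1, Stonebridge: 4, Claybrook: 5, Oakdale: 2, Pinehurst: 1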